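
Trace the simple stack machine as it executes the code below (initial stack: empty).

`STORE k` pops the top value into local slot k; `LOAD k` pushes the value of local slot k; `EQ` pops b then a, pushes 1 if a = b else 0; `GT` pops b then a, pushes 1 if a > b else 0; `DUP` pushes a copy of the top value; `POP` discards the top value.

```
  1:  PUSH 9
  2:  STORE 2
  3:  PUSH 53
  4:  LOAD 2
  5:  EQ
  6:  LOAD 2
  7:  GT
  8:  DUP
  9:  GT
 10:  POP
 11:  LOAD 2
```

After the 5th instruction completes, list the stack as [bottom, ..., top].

[0]

PUSH 9  : 9
STORE 2 : (empty)
PUSH 53 : 53
LOAD 2  : 53 9
EQ      : 0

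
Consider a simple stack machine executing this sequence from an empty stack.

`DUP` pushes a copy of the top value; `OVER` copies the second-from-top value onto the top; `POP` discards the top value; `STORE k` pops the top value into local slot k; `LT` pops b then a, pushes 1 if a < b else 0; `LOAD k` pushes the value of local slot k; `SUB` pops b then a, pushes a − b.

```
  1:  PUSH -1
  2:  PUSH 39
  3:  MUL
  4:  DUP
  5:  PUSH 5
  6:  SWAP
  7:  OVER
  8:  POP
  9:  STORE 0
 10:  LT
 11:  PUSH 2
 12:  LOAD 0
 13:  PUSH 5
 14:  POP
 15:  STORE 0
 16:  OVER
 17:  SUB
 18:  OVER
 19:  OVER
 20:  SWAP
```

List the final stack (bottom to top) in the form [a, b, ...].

[1, 1, 1, 1]

PUSH -1  [-1]
PUSH 39  [-1, 39]
MUL      [-39]
DUP      [-39, -39]
PUSH 5   [-39, -39, 5]
SWAP     [-39, 5, -39]
OVER     [-39, 5, -39, 5]
POP      [-39, 5, -39]
STORE 0  [-39, 5]
LT       [1]
PUSH 2   [1, 2]
LOAD 0   [1, 2, -39]
PUSH 5   [1, 2, -39, 5]
POP      [1, 2, -39]
STORE 0  [1, 2]
OVER     [1, 2, 1]
SUB      [1, 1]
OVER     [1, 1, 1]
OVER     [1, 1, 1, 1]
SWAP     [1, 1, 1, 1]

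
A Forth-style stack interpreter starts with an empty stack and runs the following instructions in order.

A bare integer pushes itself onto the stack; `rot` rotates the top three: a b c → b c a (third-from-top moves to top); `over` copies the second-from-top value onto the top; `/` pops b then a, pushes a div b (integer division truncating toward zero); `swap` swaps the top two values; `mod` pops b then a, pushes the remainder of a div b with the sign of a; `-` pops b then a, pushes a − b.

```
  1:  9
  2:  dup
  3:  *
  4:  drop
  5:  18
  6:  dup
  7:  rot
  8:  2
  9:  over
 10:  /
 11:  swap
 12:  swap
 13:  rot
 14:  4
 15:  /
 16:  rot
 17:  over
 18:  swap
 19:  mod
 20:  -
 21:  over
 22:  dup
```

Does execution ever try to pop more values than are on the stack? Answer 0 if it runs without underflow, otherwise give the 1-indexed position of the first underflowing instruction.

9     9
dup   9 9
*     81
drop  (empty)
18    18
dup   18 18
rot  — needs 3 operands, stack has 2 → underflow

7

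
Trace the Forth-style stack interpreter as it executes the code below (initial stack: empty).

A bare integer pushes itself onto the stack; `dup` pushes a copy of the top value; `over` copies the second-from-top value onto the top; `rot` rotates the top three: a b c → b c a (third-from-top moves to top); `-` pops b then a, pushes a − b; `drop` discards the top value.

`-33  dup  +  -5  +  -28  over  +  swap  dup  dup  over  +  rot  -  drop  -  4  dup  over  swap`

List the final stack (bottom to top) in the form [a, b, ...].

[-28, 4, 4, 4]

-33  -> [-33]
dup  -> [-33, -33]
+    -> [-66]
-5   -> [-66, -5]
+    -> [-71]
-28  -> [-71, -28]
over -> [-71, -28, -71]
+    -> [-71, -99]
swap -> [-99, -71]
dup  -> [-99, -71, -71]
dup  -> [-99, -71, -71, -71]
over -> [-99, -71, -71, -71, -71]
+    -> [-99, -71, -71, -142]
rot  -> [-99, -71, -142, -71]
-    -> [-99, -71, -71]
drop -> [-99, -71]
-    -> [-28]
4    -> [-28, 4]
dup  -> [-28, 4, 4]
over -> [-28, 4, 4, 4]
swap -> [-28, 4, 4, 4]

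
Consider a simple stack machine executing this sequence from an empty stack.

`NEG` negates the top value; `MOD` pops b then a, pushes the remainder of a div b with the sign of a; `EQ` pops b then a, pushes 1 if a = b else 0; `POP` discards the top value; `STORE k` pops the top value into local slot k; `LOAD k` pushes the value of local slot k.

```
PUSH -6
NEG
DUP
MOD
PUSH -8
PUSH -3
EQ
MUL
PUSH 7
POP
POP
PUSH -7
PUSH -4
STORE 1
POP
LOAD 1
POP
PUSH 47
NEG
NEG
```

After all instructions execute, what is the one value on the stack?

PUSH -6 : -6
NEG     : 6
DUP     : 6 6
MOD     : 0
PUSH -8 : 0 -8
PUSH -3 : 0 -8 -3
EQ      : 0 0
MUL     : 0
PUSH 7  : 0 7
POP     : 0
POP     : (empty)
PUSH -7 : -7
PUSH -4 : -7 -4
STORE 1 : -7
POP     : (empty)
LOAD 1  : -4
POP     : (empty)
PUSH 47 : 47
NEG     : -47
NEG     : 47

47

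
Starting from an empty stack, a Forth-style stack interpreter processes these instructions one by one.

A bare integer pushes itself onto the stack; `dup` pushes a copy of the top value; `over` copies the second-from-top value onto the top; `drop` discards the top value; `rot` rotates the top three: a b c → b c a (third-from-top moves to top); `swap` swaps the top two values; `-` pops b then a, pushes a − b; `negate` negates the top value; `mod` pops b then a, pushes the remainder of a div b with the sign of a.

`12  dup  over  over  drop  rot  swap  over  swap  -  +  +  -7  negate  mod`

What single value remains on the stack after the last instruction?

12      [12]
dup     [12, 12]
over    [12, 12, 12]
over    [12, 12, 12, 12]
drop    [12, 12, 12]
rot     [12, 12, 12]
swap    [12, 12, 12]
over    [12, 12, 12, 12]
swap    [12, 12, 12, 12]
-       [12, 12, 0]
+       [12, 12]
+       [24]
-7      [24, -7]
negate  [24, 7]
mod     [3]

3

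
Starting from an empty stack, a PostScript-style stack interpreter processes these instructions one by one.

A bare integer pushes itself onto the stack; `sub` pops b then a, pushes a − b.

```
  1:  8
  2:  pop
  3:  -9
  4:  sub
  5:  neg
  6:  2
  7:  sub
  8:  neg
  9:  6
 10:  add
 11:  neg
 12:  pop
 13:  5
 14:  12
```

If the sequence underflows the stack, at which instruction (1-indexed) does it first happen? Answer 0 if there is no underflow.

8   → 8
pop → (empty)
-9  → -9
sub  — needs 2 operands, stack has 1 → underflow

4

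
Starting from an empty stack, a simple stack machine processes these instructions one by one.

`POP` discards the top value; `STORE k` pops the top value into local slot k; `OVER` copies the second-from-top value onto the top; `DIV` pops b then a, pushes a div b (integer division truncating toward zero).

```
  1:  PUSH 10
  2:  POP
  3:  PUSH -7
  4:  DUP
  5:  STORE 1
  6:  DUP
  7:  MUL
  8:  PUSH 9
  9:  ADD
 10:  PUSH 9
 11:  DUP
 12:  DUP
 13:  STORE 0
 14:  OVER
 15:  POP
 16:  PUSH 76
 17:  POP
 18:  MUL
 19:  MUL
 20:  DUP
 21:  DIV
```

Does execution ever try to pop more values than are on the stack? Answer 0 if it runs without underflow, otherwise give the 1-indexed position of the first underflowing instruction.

PUSH 10 → 10
POP     → (empty)
PUSH -7 → -7
DUP     → -7 -7
STORE 1 → -7
DUP     → -7 -7
MUL     → 49
PUSH 9  → 49 9
ADD     → 58
PUSH 9  → 58 9
DUP     → 58 9 9
DUP     → 58 9 9 9
STORE 0 → 58 9 9
OVER    → 58 9 9 9
POP     → 58 9 9
PUSH 76 → 58 9 9 76
POP     → 58 9 9
MUL     → 58 81
MUL     → 4698
DUP     → 4698 4698
DIV     → 1

0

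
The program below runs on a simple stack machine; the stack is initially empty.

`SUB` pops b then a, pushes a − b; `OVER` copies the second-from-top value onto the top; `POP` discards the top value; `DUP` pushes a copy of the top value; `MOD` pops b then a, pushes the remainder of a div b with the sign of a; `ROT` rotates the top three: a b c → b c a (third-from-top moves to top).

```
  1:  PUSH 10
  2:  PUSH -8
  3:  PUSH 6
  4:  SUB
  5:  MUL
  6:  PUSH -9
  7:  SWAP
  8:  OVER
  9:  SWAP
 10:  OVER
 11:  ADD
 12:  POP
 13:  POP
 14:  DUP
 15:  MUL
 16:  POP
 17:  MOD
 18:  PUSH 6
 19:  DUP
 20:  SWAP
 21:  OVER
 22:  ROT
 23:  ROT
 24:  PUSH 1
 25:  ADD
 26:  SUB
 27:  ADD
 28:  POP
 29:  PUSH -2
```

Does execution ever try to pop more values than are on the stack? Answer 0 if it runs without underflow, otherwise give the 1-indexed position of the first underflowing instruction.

17

PUSH 10 → 10
PUSH -8 → 10 -8
PUSH 6  → 10 -8 6
SUB     → 10 -14
MUL     → -140
PUSH -9 → -140 -9
SWAP    → -9 -140
OVER    → -9 -140 -9
SWAP    → -9 -9 -140
OVER    → -9 -9 -140 -9
ADD     → -9 -9 -149
POP     → -9 -9
POP     → -9
DUP     → -9 -9
MUL     → 81
POP     → (empty)
MOD  — needs 2 operands, stack has 0 → underflow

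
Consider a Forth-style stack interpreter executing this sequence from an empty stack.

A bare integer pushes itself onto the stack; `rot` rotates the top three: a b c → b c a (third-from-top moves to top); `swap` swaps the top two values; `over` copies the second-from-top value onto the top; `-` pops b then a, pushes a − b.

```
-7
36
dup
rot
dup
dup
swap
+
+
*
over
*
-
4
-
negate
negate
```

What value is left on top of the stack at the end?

-7     : -7
36     : -7 36
dup    : -7 36 36
rot    : 36 36 -7
dup    : 36 36 -7 -7
dup    : 36 36 -7 -7 -7
swap   : 36 36 -7 -7 -7
+      : 36 36 -7 -14
+      : 36 36 -21
*      : 36 -756
over   : 36 -756 36
*      : 36 -27216
-      : 27252
4      : 27252 4
-      : 27248
negate : -27248
negate : 27248

27248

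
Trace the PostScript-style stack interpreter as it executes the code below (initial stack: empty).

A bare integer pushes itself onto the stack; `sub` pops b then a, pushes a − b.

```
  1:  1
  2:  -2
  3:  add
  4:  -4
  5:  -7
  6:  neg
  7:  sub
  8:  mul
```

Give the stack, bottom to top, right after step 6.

1   -> 1
-2  -> 1 -2
add -> -1
-4  -> -1 -4
-7  -> -1 -4 -7
neg -> -1 -4 7

[-1, -4, 7]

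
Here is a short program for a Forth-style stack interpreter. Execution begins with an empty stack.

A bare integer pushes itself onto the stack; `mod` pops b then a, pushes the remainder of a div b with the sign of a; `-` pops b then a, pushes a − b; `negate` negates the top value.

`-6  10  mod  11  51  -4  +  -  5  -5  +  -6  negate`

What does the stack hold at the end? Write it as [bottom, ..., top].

[-6, -36, 0, 6]

-6      -6
10      -6 10
mod     -6
11      -6 11
51      -6 11 51
-4      -6 11 51 -4
+       -6 11 47
-       -6 -36
5       -6 -36 5
-5      -6 -36 5 -5
+       -6 -36 0
-6      -6 -36 0 -6
negate  -6 -36 0 6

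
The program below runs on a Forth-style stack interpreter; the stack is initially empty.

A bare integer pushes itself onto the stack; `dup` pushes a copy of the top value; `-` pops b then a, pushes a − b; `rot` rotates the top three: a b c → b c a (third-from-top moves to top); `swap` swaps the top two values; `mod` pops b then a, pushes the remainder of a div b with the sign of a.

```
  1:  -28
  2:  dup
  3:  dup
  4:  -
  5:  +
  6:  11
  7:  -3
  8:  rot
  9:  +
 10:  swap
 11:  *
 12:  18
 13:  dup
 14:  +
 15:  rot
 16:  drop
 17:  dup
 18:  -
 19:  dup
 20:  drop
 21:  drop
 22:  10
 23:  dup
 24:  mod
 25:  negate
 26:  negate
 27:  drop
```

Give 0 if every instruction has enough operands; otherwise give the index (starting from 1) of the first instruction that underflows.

15

-28  : [-28]
dup  : [-28, -28]
dup  : [-28, -28, -28]
-    : [-28, 0]
+    : [-28]
11   : [-28, 11]
-3   : [-28, 11, -3]
rot  : [11, -3, -28]
+    : [11, -31]
swap : [-31, 11]
*    : [-341]
18   : [-341, 18]
dup  : [-341, 18, 18]
+    : [-341, 36]
rot  — needs 3 operands, stack has 2 → underflow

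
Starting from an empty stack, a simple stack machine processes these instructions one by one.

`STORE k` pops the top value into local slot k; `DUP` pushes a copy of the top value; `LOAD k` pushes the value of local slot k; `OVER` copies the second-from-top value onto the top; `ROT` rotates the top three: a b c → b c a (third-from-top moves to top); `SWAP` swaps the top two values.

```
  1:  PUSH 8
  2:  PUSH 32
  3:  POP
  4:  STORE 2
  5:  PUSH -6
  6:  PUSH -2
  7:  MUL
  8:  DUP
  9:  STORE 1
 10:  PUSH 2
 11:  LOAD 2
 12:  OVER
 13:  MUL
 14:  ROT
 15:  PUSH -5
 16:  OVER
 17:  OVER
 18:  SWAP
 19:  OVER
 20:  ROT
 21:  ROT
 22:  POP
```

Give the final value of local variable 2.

8

PUSH 8  → 8
PUSH 32 → 8 32
POP     → 8
STORE 2 → (empty)
PUSH -6 → -6
PUSH -2 → -6 -2
MUL     → 12
DUP     → 12 12
STORE 1 → 12
PUSH 2  → 12 2
LOAD 2  → 12 2 8
OVER    → 12 2 8 2
MUL     → 12 2 16
ROT     → 2 16 12
PUSH -5 → 2 16 12 -5
OVER    → 2 16 12 -5 12
OVER    → 2 16 12 -5 12 -5
SWAP    → 2 16 12 -5 -5 12
OVER    → 2 16 12 -5 -5 12 -5
ROT     → 2 16 12 -5 12 -5 -5
ROT     → 2 16 12 -5 -5 -5 12
POP     → 2 16 12 -5 -5 -5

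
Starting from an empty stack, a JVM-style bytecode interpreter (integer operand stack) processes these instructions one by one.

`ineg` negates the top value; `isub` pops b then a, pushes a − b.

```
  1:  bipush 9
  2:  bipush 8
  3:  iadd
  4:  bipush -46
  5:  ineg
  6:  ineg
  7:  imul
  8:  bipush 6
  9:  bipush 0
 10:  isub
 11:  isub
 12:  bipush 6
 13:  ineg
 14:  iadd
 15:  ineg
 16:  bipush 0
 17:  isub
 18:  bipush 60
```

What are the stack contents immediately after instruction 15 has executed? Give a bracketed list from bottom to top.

[794]

bipush 9   -> 9
bipush 8   -> 9 8
iadd       -> 17
bipush -46 -> 17 -46
ineg       -> 17 46
ineg       -> 17 -46
imul       -> -782
bipush 6   -> -782 6
bipush 0   -> -782 6 0
isub       -> -782 6
isub       -> -788
bipush 6   -> -788 6
ineg       -> -788 -6
iadd       -> -794
ineg       -> 794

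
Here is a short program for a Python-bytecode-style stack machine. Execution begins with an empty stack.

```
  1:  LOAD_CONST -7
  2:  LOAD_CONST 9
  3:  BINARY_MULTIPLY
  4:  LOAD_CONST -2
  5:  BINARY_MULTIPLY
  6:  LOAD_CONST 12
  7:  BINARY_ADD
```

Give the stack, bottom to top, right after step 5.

LOAD_CONST -7    [-7]
LOAD_CONST 9     [-7, 9]
BINARY_MULTIPLY  [-63]
LOAD_CONST -2    [-63, -2]
BINARY_MULTIPLY  [126]

[126]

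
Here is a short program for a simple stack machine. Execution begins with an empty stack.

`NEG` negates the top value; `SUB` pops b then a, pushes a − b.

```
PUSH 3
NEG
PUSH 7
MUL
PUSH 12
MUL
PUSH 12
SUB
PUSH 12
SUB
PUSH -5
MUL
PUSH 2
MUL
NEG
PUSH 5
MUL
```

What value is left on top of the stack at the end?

-13800

PUSH 3  : [3]
NEG     : [-3]
PUSH 7  : [-3, 7]
MUL     : [-21]
PUSH 12 : [-21, 12]
MUL     : [-252]
PUSH 12 : [-252, 12]
SUB     : [-264]
PUSH 12 : [-264, 12]
SUB     : [-276]
PUSH -5 : [-276, -5]
MUL     : [1380]
PUSH 2  : [1380, 2]
MUL     : [2760]
NEG     : [-2760]
PUSH 5  : [-2760, 5]
MUL     : [-13800]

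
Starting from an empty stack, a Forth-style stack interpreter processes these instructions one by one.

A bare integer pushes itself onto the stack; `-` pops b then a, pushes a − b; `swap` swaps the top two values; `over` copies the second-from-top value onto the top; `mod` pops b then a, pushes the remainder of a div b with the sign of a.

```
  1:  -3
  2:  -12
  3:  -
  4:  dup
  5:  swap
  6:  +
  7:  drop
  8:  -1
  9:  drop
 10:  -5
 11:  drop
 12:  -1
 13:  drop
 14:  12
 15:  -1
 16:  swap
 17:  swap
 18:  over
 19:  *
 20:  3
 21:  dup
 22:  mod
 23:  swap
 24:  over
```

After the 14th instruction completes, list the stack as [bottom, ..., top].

-3    -3
-12   -3 -12
-     9
dup   9 9
swap  9 9
+     18
drop  (empty)
-1    -1
drop  (empty)
-5    -5
drop  (empty)
-1    -1
drop  (empty)
12    12

[12]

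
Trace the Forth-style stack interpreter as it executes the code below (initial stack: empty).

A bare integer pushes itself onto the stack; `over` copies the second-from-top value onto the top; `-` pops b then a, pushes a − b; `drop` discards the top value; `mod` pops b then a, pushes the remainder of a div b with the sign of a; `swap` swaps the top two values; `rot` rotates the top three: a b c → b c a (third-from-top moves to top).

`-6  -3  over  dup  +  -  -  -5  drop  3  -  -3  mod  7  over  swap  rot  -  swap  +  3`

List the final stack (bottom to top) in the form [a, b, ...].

-6    [-6]
-3    [-6, -3]
over  [-6, -3, -6]
dup   [-6, -3, -6, -6]
+     [-6, -3, -12]
-     [-6, 9]
-     [-15]
-5    [-15, -5]
drop  [-15]
3     [-15, 3]
-     [-18]
-3    [-18, -3]
mod   [0]
7     [0, 7]
over  [0, 7, 0]
swap  [0, 0, 7]
rot   [0, 7, 0]
-     [0, 7]
swap  [7, 0]
+     [7]
3     [7, 3]

[7, 3]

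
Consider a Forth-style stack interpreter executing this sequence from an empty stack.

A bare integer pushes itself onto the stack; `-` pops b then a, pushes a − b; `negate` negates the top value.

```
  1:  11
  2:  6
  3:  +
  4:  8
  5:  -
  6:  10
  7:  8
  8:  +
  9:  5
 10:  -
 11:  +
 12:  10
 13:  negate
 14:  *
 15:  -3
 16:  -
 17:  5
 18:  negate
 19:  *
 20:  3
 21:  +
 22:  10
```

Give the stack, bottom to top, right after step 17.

11     -> [11]
6      -> [11, 6]
+      -> [17]
8      -> [17, 8]
-      -> [9]
10     -> [9, 10]
8      -> [9, 10, 8]
+      -> [9, 18]
5      -> [9, 18, 5]
-      -> [9, 13]
+      -> [22]
10     -> [22, 10]
negate -> [22, -10]
*      -> [-220]
-3     -> [-220, -3]
-      -> [-217]
5      -> [-217, 5]

[-217, 5]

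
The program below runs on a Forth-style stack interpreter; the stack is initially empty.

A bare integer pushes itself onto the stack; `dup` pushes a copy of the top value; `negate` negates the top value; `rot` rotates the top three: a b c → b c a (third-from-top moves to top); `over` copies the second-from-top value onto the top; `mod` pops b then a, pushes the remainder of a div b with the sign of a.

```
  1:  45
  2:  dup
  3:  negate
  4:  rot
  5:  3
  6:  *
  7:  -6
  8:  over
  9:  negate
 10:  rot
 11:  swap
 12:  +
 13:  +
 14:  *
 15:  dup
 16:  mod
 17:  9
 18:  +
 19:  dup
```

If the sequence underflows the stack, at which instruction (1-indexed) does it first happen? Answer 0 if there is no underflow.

45      [45]
dup     [45, 45]
negate  [45, -45]
rot  — needs 3 operands, stack has 2 → underflow

4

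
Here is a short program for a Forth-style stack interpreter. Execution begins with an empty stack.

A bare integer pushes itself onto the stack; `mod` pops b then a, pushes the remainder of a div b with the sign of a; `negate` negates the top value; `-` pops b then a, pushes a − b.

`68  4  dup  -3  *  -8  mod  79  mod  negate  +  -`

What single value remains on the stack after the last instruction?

60

68     → [68]
4      → [68, 4]
dup    → [68, 4, 4]
-3     → [68, 4, 4, -3]
*      → [68, 4, -12]
-8     → [68, 4, -12, -8]
mod    → [68, 4, -4]
79     → [68, 4, -4, 79]
mod    → [68, 4, -4]
negate → [68, 4, 4]
+      → [68, 8]
-      → [60]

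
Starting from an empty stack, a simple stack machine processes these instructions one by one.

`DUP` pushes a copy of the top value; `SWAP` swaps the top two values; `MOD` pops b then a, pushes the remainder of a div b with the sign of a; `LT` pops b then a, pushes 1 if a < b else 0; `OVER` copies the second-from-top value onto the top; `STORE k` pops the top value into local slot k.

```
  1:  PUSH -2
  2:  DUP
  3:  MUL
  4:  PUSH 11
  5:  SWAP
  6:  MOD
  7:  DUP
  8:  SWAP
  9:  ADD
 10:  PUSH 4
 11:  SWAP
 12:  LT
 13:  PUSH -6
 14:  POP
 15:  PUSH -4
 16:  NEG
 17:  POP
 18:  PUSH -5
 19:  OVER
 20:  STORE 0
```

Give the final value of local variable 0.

PUSH -2 -> -2
DUP     -> -2 -2
MUL     -> 4
PUSH 11 -> 4 11
SWAP    -> 11 4
MOD     -> 3
DUP     -> 3 3
SWAP    -> 3 3
ADD     -> 6
PUSH 4  -> 6 4
SWAP    -> 4 6
LT      -> 1
PUSH -6 -> 1 -6
POP     -> 1
PUSH -4 -> 1 -4
NEG     -> 1 4
POP     -> 1
PUSH -5 -> 1 -5
OVER    -> 1 -5 1
STORE 0 -> 1 -5

1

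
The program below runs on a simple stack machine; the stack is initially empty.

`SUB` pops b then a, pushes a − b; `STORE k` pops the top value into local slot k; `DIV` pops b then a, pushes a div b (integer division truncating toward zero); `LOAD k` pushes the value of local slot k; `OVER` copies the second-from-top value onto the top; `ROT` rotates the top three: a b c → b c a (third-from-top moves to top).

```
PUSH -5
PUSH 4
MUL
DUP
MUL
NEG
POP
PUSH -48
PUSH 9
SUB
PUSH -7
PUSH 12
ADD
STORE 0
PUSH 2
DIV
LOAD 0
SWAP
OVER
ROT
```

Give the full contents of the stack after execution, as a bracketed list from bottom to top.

[-28, 5, 5]

PUSH -5  -> [-5]
PUSH 4   -> [-5, 4]
MUL      -> [-20]
DUP      -> [-20, -20]
MUL      -> [400]
NEG      -> [-400]
POP      -> []
PUSH -48 -> [-48]
PUSH 9   -> [-48, 9]
SUB      -> [-57]
PUSH -7  -> [-57, -7]
PUSH 12  -> [-57, -7, 12]
ADD      -> [-57, 5]
STORE 0  -> [-57]
PUSH 2   -> [-57, 2]
DIV      -> [-28]
LOAD 0   -> [-28, 5]
SWAP     -> [5, -28]
OVER     -> [5, -28, 5]
ROT      -> [-28, 5, 5]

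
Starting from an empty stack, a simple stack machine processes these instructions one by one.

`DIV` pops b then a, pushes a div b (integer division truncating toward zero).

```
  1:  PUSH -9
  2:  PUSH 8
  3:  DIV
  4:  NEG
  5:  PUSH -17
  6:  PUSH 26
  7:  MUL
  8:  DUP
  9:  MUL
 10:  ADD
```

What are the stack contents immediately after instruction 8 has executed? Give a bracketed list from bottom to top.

PUSH -9  → [-9]
PUSH 8   → [-9, 8]
DIV      → [-1]
NEG      → [1]
PUSH -17 → [1, -17]
PUSH 26  → [1, -17, 26]
MUL      → [1, -442]
DUP      → [1, -442, -442]

[1, -442, -442]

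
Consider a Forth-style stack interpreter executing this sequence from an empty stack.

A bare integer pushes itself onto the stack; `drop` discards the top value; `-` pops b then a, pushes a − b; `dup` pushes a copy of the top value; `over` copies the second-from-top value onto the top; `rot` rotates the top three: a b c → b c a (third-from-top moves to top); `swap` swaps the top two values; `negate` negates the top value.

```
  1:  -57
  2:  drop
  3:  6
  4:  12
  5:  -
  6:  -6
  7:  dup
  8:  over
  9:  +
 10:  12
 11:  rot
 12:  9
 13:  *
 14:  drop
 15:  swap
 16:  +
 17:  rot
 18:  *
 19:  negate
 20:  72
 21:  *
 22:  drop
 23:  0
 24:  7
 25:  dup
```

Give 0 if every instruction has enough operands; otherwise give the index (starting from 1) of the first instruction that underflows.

-57  -> -57
drop -> (empty)
6    -> 6
12   -> 6 12
-    -> -6
-6   -> -6 -6
dup  -> -6 -6 -6
over -> -6 -6 -6 -6
+    -> -6 -6 -12
12   -> -6 -6 -12 12
rot  -> -6 -12 12 -6
9    -> -6 -12 12 -6 9
*    -> -6 -12 12 -54
drop -> -6 -12 12
swap -> -6 12 -12
+    -> -6 0
rot  — needs 3 operands, stack has 2 → underflow

17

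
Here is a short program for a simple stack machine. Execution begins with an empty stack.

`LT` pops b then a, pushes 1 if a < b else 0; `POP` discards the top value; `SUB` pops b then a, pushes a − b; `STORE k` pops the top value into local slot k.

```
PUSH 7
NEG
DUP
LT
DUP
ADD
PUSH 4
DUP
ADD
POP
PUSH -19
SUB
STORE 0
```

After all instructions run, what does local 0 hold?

PUSH 7   : [7]
NEG      : [-7]
DUP      : [-7, -7]
LT       : [0]
DUP      : [0, 0]
ADD      : [0]
PUSH 4   : [0, 4]
DUP      : [0, 4, 4]
ADD      : [0, 8]
POP      : [0]
PUSH -19 : [0, -19]
SUB      : [19]
STORE 0  : []

19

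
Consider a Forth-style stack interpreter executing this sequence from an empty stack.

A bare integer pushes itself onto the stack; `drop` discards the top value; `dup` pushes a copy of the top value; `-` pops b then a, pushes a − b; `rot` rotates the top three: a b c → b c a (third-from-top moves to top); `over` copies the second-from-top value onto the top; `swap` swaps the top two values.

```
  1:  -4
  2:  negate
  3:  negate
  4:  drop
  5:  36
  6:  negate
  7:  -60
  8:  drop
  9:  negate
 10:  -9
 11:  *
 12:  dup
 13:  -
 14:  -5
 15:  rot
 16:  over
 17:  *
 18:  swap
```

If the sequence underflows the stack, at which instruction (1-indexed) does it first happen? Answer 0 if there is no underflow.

15

-4     : -4
negate : 4
negate : -4
drop   : (empty)
36     : 36
negate : -36
-60    : -36 -60
drop   : -36
negate : 36
-9     : 36 -9
*      : -324
dup    : -324 -324
-      : 0
-5     : 0 -5
rot  — needs 3 operands, stack has 2 → underflow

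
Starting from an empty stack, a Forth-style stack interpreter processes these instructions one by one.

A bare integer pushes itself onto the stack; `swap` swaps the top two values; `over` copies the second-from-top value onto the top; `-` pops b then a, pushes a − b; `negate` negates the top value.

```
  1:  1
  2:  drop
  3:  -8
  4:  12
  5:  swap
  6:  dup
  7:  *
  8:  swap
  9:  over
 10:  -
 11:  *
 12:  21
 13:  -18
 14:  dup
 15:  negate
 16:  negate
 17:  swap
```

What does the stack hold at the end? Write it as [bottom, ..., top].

1      → [1]
drop   → []
-8     → [-8]
12     → [-8, 12]
swap   → [12, -8]
dup    → [12, -8, -8]
*      → [12, 64]
swap   → [64, 12]
over   → [64, 12, 64]
-      → [64, -52]
*      → [-3328]
21     → [-3328, 21]
-18    → [-3328, 21, -18]
dup    → [-3328, 21, -18, -18]
negate → [-3328, 21, -18, 18]
negate → [-3328, 21, -18, -18]
swap   → [-3328, 21, -18, -18]

[-3328, 21, -18, -18]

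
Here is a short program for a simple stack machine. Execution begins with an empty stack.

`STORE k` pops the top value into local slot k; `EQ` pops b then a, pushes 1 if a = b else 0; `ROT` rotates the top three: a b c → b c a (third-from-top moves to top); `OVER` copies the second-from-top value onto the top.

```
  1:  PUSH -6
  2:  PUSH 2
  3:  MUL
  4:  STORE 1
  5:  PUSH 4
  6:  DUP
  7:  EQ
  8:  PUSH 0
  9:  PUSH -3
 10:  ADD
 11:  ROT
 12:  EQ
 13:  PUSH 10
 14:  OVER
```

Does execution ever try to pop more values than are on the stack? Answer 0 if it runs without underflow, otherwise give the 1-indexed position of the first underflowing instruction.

11

PUSH -6 : [-6]
PUSH 2  : [-6, 2]
MUL     : [-12]
STORE 1 : []
PUSH 4  : [4]
DUP     : [4, 4]
EQ      : [1]
PUSH 0  : [1, 0]
PUSH -3 : [1, 0, -3]
ADD     : [1, -3]
ROT  — needs 3 operands, stack has 2 → underflow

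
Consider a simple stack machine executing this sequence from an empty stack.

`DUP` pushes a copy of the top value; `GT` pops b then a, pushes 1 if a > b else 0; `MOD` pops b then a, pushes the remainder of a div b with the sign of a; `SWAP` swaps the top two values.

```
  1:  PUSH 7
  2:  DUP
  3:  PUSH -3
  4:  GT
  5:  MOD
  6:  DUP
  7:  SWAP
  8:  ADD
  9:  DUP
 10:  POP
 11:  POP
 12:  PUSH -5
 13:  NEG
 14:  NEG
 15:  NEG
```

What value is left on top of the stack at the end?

PUSH 7  : 7
DUP     : 7 7
PUSH -3 : 7 7 -3
GT      : 7 1
MOD     : 0
DUP     : 0 0
SWAP    : 0 0
ADD     : 0
DUP     : 0 0
POP     : 0
POP     : (empty)
PUSH -5 : -5
NEG     : 5
NEG     : -5
NEG     : 5

5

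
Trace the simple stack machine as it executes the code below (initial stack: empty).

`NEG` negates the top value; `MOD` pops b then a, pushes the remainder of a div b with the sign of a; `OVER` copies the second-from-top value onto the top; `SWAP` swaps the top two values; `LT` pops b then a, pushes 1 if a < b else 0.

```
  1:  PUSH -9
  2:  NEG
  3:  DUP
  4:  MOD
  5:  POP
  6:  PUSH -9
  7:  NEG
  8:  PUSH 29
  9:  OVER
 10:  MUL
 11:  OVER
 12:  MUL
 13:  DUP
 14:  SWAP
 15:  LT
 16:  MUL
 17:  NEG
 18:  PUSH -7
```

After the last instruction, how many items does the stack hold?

PUSH -9 -> [-9]
NEG     -> [9]
DUP     -> [9, 9]
MOD     -> [0]
POP     -> []
PUSH -9 -> [-9]
NEG     -> [9]
PUSH 29 -> [9, 29]
OVER    -> [9, 29, 9]
MUL     -> [9, 261]
OVER    -> [9, 261, 9]
MUL     -> [9, 2349]
DUP     -> [9, 2349, 2349]
SWAP    -> [9, 2349, 2349]
LT      -> [9, 0]
MUL     -> [0]
NEG     -> [0]
PUSH -7 -> [0, -7]

2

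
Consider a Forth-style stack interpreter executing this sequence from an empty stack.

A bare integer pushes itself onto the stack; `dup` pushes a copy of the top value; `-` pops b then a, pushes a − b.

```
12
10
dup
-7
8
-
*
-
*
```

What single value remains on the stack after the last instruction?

1920

12   12
10   12 10
dup  12 10 10
-7   12 10 10 -7
8    12 10 10 -7 8
-    12 10 10 -15
*    12 10 -150
-    12 160
*    1920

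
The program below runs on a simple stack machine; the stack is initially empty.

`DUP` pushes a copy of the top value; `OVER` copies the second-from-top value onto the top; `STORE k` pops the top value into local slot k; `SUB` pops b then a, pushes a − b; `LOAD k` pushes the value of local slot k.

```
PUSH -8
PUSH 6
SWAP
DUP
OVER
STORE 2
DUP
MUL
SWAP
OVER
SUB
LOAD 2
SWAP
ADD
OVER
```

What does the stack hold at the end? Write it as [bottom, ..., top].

PUSH -8  [-8]
PUSH 6   [-8, 6]
SWAP     [6, -8]
DUP      [6, -8, -8]
OVER     [6, -8, -8, -8]
STORE 2  [6, -8, -8]
DUP      [6, -8, -8, -8]
MUL      [6, -8, 64]
SWAP     [6, 64, -8]
OVER     [6, 64, -8, 64]
SUB      [6, 64, -72]
LOAD 2   [6, 64, -72, -8]
SWAP     [6, 64, -8, -72]
ADD      [6, 64, -80]
OVER     [6, 64, -80, 64]

[6, 64, -80, 64]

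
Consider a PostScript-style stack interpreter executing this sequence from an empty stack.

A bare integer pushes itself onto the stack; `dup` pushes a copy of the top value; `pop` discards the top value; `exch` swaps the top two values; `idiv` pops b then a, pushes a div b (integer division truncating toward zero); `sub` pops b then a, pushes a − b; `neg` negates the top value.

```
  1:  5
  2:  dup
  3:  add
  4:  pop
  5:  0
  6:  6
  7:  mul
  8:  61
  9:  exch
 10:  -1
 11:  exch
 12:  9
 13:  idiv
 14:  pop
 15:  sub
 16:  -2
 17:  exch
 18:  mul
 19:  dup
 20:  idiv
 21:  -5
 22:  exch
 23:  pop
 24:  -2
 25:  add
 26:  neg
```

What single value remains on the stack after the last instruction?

7

5    -> [5]
dup  -> [5, 5]
add  -> [10]
pop  -> []
0    -> [0]
6    -> [0, 6]
mul  -> [0]
61   -> [0, 61]
exch -> [61, 0]
-1   -> [61, 0, -1]
exch -> [61, -1, 0]
9    -> [61, -1, 0, 9]
idiv -> [61, -1, 0]
pop  -> [61, -1]
sub  -> [62]
-2   -> [62, -2]
exch -> [-2, 62]
mul  -> [-124]
dup  -> [-124, -124]
idiv -> [1]
-5   -> [1, -5]
exch -> [-5, 1]
pop  -> [-5]
-2   -> [-5, -2]
add  -> [-7]
neg  -> [7]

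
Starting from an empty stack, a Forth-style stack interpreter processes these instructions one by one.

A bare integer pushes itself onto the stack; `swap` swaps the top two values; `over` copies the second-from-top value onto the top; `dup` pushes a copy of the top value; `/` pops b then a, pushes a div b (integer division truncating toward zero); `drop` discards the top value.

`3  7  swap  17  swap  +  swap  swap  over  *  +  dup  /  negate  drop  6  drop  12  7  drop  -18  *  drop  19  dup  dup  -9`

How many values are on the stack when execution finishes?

3       [3]
7       [3, 7]
swap    [7, 3]
17      [7, 3, 17]
swap    [7, 17, 3]
+       [7, 20]
swap    [20, 7]
swap    [7, 20]
over    [7, 20, 7]
*       [7, 140]
+       [147]
dup     [147, 147]
/       [1]
negate  [-1]
drop    []
6       [6]
drop    []
12      [12]
7       [12, 7]
drop    [12]
-18     [12, -18]
*       [-216]
drop    []
19      [19]
dup     [19, 19]
dup     [19, 19, 19]
-9      [19, 19, 19, -9]

4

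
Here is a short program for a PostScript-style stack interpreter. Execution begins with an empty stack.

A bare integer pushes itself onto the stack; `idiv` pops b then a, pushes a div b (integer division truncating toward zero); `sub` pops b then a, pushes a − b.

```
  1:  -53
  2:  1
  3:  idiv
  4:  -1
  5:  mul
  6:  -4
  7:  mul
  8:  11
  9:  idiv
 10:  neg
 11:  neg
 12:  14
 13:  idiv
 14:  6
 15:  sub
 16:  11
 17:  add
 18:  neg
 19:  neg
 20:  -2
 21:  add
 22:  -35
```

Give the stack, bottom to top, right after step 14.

[-1, 6]

-53  -> [-53]
1    -> [-53, 1]
idiv -> [-53]
-1   -> [-53, -1]
mul  -> [53]
-4   -> [53, -4]
mul  -> [-212]
11   -> [-212, 11]
idiv -> [-19]
neg  -> [19]
neg  -> [-19]
14   -> [-19, 14]
idiv -> [-1]
6    -> [-1, 6]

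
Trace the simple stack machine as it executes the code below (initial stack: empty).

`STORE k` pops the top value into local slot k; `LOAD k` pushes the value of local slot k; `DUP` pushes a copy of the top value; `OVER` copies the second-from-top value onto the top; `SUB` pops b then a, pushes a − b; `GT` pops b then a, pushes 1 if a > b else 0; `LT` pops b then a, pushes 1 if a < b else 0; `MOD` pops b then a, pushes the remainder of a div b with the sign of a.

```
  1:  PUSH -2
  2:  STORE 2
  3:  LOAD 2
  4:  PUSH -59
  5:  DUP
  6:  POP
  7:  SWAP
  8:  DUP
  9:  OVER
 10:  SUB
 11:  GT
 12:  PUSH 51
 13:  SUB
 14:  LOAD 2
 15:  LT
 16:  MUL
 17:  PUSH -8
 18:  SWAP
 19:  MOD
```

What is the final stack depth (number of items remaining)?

1

PUSH -2   -2
STORE 2   (empty)
LOAD 2    -2
PUSH -59  -2 -59
DUP       -2 -59 -59
POP       -2 -59
SWAP      -59 -2
DUP       -59 -2 -2
OVER      -59 -2 -2 -2
SUB       -59 -2 0
GT        -59 0
PUSH 51   -59 0 51
SUB       -59 -51
LOAD 2    -59 -51 -2
LT        -59 1
MUL       -59
PUSH -8   -59 -8
SWAP      -8 -59
MOD       -8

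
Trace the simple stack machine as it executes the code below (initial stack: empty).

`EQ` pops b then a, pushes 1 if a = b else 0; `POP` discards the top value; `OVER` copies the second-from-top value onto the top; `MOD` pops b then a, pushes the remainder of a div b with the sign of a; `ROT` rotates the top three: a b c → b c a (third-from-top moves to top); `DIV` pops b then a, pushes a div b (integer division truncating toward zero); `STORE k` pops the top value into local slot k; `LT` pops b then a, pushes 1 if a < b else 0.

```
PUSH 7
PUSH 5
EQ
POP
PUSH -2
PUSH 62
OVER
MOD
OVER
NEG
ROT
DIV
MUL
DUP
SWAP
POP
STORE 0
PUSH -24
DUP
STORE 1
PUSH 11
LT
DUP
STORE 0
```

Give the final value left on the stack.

PUSH 7   : 7
PUSH 5   : 7 5
EQ       : 0
POP      : (empty)
PUSH -2  : -2
PUSH 62  : -2 62
OVER     : -2 62 -2
MOD      : -2 0
OVER     : -2 0 -2
NEG      : -2 0 2
ROT      : 0 2 -2
DIV      : 0 -1
MUL      : 0
DUP      : 0 0
SWAP     : 0 0
POP      : 0
STORE 0  : (empty)
PUSH -24 : -24
DUP      : -24 -24
STORE 1  : -24
PUSH 11  : -24 11
LT       : 1
DUP      : 1 1
STORE 0  : 1

1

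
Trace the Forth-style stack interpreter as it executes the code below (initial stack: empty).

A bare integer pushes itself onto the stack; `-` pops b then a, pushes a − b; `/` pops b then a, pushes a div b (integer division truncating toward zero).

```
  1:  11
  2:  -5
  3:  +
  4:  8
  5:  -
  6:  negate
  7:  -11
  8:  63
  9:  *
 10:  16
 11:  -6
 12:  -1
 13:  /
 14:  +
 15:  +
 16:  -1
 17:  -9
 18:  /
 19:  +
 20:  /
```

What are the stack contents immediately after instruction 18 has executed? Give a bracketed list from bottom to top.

[2, -671, 0]

11     → [11]
-5     → [11, -5]
+      → [6]
8      → [6, 8]
-      → [-2]
negate → [2]
-11    → [2, -11]
63     → [2, -11, 63]
*      → [2, -693]
16     → [2, -693, 16]
-6     → [2, -693, 16, -6]
-1     → [2, -693, 16, -6, -1]
/      → [2, -693, 16, 6]
+      → [2, -693, 22]
+      → [2, -671]
-1     → [2, -671, -1]
-9     → [2, -671, -1, -9]
/      → [2, -671, 0]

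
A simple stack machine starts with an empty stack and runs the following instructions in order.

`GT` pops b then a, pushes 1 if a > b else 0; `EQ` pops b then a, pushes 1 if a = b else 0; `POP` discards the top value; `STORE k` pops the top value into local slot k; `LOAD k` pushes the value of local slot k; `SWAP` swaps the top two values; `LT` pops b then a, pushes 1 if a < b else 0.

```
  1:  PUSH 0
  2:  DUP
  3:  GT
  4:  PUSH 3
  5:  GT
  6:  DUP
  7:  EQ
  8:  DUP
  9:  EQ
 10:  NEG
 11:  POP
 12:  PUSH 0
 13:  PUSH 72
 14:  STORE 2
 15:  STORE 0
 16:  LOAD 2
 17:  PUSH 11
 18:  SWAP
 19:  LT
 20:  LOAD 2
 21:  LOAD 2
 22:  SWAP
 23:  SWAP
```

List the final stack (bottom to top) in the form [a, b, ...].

[1, 72, 72]

PUSH 0  -> [0]
DUP     -> [0, 0]
GT      -> [0]
PUSH 3  -> [0, 3]
GT      -> [0]
DUP     -> [0, 0]
EQ      -> [1]
DUP     -> [1, 1]
EQ      -> [1]
NEG     -> [-1]
POP     -> []
PUSH 0  -> [0]
PUSH 72 -> [0, 72]
STORE 2 -> [0]
STORE 0 -> []
LOAD 2  -> [72]
PUSH 11 -> [72, 11]
SWAP    -> [11, 72]
LT      -> [1]
LOAD 2  -> [1, 72]
LOAD 2  -> [1, 72, 72]
SWAP    -> [1, 72, 72]
SWAP    -> [1, 72, 72]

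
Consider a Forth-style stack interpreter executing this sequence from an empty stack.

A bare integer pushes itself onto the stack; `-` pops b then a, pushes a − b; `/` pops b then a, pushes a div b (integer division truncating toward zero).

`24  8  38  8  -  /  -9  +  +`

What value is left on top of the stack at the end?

24 -> 24
8  -> 24 8
38 -> 24 8 38
8  -> 24 8 38 8
-  -> 24 8 30
/  -> 24 0
-9 -> 24 0 -9
+  -> 24 -9
+  -> 15

15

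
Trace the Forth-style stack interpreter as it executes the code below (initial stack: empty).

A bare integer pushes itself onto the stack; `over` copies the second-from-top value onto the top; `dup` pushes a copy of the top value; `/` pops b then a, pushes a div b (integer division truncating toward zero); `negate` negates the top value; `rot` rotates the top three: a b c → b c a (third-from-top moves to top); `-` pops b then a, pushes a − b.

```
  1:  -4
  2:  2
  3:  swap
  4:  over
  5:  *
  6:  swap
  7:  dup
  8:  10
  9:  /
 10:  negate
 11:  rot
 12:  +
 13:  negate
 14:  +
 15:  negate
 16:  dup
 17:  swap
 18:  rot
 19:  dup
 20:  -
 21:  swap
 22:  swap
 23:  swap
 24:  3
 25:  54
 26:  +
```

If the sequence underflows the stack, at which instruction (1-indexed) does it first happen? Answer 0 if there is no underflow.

18

-4      [-4]
2       [-4, 2]
swap    [2, -4]
over    [2, -4, 2]
*       [2, -8]
swap    [-8, 2]
dup     [-8, 2, 2]
10      [-8, 2, 2, 10]
/       [-8, 2, 0]
negate  [-8, 2, 0]
rot     [2, 0, -8]
+       [2, -8]
negate  [2, 8]
+       [10]
negate  [-10]
dup     [-10, -10]
swap    [-10, -10]
rot  — needs 3 operands, stack has 2 → underflow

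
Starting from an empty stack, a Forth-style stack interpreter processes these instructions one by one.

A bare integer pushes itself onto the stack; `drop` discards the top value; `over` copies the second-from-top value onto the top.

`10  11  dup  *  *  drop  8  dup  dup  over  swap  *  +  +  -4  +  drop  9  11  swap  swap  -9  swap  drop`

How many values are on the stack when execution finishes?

2

10   -> 10
11   -> 10 11
dup  -> 10 11 11
*    -> 10 121
*    -> 1210
drop -> (empty)
8    -> 8
dup  -> 8 8
dup  -> 8 8 8
over -> 8 8 8 8
swap -> 8 8 8 8
*    -> 8 8 64
+    -> 8 72
+    -> 80
-4   -> 80 -4
+    -> 76
drop -> (empty)
9    -> 9
11   -> 9 11
swap -> 11 9
swap -> 9 11
-9   -> 9 11 -9
swap -> 9 -9 11
drop -> 9 -9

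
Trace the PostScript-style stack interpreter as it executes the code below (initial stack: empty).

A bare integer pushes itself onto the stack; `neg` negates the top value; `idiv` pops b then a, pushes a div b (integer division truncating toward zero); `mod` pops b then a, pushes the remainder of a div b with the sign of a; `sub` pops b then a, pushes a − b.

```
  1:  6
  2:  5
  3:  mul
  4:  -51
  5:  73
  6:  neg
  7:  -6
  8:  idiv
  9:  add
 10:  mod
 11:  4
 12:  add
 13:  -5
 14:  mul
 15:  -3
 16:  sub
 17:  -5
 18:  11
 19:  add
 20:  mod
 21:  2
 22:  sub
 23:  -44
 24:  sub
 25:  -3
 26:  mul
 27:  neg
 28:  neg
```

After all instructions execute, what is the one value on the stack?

6    → [6]
5    → [6, 5]
mul  → [30]
-51  → [30, -51]
73   → [30, -51, 73]
neg  → [30, -51, -73]
-6   → [30, -51, -73, -6]
idiv → [30, -51, 12]
add  → [30, -39]
mod  → [30]
4    → [30, 4]
add  → [34]
-5   → [34, -5]
mul  → [-170]
-3   → [-170, -3]
sub  → [-167]
-5   → [-167, -5]
11   → [-167, -5, 11]
add  → [-167, 6]
mod  → [-5]
2    → [-5, 2]
sub  → [-7]
-44  → [-7, -44]
sub  → [37]
-3   → [37, -3]
mul  → [-111]
neg  → [111]
neg  → [-111]

-111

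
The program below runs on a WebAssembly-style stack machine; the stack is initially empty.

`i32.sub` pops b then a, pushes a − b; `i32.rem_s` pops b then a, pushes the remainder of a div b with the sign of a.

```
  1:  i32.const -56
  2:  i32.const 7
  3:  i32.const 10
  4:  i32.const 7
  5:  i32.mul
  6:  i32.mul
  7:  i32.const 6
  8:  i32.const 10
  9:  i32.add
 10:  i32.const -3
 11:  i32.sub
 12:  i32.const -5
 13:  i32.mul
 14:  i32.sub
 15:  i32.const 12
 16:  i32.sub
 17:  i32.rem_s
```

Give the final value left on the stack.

-56

i32.const -56 : [-56]
i32.const 7   : [-56, 7]
i32.const 10  : [-56, 7, 10]
i32.const 7   : [-56, 7, 10, 7]
i32.mul       : [-56, 7, 70]
i32.mul       : [-56, 490]
i32.const 6   : [-56, 490, 6]
i32.const 10  : [-56, 490, 6, 10]
i32.add       : [-56, 490, 16]
i32.const -3  : [-56, 490, 16, -3]
i32.sub       : [-56, 490, 19]
i32.const -5  : [-56, 490, 19, -5]
i32.mul       : [-56, 490, -95]
i32.sub       : [-56, 585]
i32.const 12  : [-56, 585, 12]
i32.sub       : [-56, 573]
i32.rem_s     : [-56]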